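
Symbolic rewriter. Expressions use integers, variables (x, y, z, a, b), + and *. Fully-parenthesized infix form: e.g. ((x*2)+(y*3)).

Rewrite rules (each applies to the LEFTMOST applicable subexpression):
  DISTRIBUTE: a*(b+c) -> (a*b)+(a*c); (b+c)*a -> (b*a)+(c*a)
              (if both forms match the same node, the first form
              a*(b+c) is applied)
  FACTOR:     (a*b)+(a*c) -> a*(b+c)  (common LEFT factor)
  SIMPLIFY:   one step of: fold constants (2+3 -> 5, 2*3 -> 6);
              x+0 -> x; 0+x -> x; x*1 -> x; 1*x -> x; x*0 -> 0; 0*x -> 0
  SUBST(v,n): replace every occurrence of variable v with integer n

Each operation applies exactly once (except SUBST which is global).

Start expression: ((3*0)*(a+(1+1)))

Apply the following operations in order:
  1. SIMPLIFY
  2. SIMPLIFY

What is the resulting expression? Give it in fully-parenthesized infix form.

Answer: 0

Derivation:
Start: ((3*0)*(a+(1+1)))
Apply SIMPLIFY at L (target: (3*0)): ((3*0)*(a+(1+1))) -> (0*(a+(1+1)))
Apply SIMPLIFY at root (target: (0*(a+(1+1)))): (0*(a+(1+1))) -> 0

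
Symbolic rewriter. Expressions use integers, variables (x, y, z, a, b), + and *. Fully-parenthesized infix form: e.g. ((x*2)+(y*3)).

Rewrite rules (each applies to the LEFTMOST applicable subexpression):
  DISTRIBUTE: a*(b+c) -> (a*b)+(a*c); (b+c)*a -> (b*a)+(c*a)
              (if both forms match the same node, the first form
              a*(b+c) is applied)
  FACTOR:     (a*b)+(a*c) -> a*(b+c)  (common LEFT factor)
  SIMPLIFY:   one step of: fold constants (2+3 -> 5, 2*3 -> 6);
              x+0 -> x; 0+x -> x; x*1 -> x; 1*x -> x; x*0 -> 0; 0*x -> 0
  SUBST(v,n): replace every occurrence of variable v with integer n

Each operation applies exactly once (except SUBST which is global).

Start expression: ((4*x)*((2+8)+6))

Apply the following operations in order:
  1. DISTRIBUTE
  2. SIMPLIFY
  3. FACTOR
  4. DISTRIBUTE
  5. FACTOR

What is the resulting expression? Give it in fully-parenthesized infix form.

Start: ((4*x)*((2+8)+6))
Apply DISTRIBUTE at root (target: ((4*x)*((2+8)+6))): ((4*x)*((2+8)+6)) -> (((4*x)*(2+8))+((4*x)*6))
Apply SIMPLIFY at LR (target: (2+8)): (((4*x)*(2+8))+((4*x)*6)) -> (((4*x)*10)+((4*x)*6))
Apply FACTOR at root (target: (((4*x)*10)+((4*x)*6))): (((4*x)*10)+((4*x)*6)) -> ((4*x)*(10+6))
Apply DISTRIBUTE at root (target: ((4*x)*(10+6))): ((4*x)*(10+6)) -> (((4*x)*10)+((4*x)*6))
Apply FACTOR at root (target: (((4*x)*10)+((4*x)*6))): (((4*x)*10)+((4*x)*6)) -> ((4*x)*(10+6))

Answer: ((4*x)*(10+6))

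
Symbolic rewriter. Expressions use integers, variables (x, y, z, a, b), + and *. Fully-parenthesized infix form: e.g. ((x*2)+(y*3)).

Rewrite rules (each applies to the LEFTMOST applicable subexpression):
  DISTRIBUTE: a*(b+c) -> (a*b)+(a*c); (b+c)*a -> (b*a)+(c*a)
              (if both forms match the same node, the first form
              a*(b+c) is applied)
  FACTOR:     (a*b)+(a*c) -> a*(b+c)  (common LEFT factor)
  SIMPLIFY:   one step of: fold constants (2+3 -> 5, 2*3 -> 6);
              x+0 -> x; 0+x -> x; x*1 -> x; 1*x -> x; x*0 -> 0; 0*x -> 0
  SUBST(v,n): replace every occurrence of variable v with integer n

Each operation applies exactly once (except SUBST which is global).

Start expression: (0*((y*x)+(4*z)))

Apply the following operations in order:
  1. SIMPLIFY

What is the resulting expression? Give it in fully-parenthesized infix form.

Answer: 0

Derivation:
Start: (0*((y*x)+(4*z)))
Apply SIMPLIFY at root (target: (0*((y*x)+(4*z)))): (0*((y*x)+(4*z))) -> 0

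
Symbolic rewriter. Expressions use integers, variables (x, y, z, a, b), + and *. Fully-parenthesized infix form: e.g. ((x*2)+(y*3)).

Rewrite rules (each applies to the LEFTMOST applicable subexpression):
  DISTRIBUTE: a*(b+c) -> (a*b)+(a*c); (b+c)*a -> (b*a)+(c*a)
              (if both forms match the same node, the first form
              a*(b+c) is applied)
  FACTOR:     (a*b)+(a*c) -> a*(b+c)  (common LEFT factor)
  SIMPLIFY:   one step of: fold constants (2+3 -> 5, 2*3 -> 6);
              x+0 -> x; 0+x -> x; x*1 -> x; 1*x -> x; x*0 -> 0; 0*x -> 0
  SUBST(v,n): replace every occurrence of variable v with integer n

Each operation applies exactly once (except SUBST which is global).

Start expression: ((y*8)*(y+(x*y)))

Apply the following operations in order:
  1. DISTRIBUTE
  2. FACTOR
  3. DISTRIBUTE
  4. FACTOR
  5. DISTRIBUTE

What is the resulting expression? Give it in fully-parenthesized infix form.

Answer: (((y*8)*y)+((y*8)*(x*y)))

Derivation:
Start: ((y*8)*(y+(x*y)))
Apply DISTRIBUTE at root (target: ((y*8)*(y+(x*y)))): ((y*8)*(y+(x*y))) -> (((y*8)*y)+((y*8)*(x*y)))
Apply FACTOR at root (target: (((y*8)*y)+((y*8)*(x*y)))): (((y*8)*y)+((y*8)*(x*y))) -> ((y*8)*(y+(x*y)))
Apply DISTRIBUTE at root (target: ((y*8)*(y+(x*y)))): ((y*8)*(y+(x*y))) -> (((y*8)*y)+((y*8)*(x*y)))
Apply FACTOR at root (target: (((y*8)*y)+((y*8)*(x*y)))): (((y*8)*y)+((y*8)*(x*y))) -> ((y*8)*(y+(x*y)))
Apply DISTRIBUTE at root (target: ((y*8)*(y+(x*y)))): ((y*8)*(y+(x*y))) -> (((y*8)*y)+((y*8)*(x*y)))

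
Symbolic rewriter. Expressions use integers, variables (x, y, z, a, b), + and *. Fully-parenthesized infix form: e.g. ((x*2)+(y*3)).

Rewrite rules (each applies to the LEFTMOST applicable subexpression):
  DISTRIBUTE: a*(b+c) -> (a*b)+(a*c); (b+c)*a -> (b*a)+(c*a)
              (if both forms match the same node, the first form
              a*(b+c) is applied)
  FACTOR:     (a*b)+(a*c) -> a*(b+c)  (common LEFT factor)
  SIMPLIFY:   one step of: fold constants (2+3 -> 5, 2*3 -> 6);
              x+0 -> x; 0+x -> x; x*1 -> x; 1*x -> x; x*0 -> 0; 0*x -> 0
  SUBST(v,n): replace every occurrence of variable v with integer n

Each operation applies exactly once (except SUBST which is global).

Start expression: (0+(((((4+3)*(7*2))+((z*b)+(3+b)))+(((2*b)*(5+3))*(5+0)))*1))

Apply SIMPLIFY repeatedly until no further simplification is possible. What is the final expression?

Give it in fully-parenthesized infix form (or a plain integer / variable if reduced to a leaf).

Start: (0+(((((4+3)*(7*2))+((z*b)+(3+b)))+(((2*b)*(5+3))*(5+0)))*1))
Step 1: at root: (0+(((((4+3)*(7*2))+((z*b)+(3+b)))+(((2*b)*(5+3))*(5+0)))*1)) -> (((((4+3)*(7*2))+((z*b)+(3+b)))+(((2*b)*(5+3))*(5+0)))*1); overall: (0+(((((4+3)*(7*2))+((z*b)+(3+b)))+(((2*b)*(5+3))*(5+0)))*1)) -> (((((4+3)*(7*2))+((z*b)+(3+b)))+(((2*b)*(5+3))*(5+0)))*1)
Step 2: at root: (((((4+3)*(7*2))+((z*b)+(3+b)))+(((2*b)*(5+3))*(5+0)))*1) -> ((((4+3)*(7*2))+((z*b)+(3+b)))+(((2*b)*(5+3))*(5+0))); overall: (((((4+3)*(7*2))+((z*b)+(3+b)))+(((2*b)*(5+3))*(5+0)))*1) -> ((((4+3)*(7*2))+((z*b)+(3+b)))+(((2*b)*(5+3))*(5+0)))
Step 3: at LLL: (4+3) -> 7; overall: ((((4+3)*(7*2))+((z*b)+(3+b)))+(((2*b)*(5+3))*(5+0))) -> (((7*(7*2))+((z*b)+(3+b)))+(((2*b)*(5+3))*(5+0)))
Step 4: at LLR: (7*2) -> 14; overall: (((7*(7*2))+((z*b)+(3+b)))+(((2*b)*(5+3))*(5+0))) -> (((7*14)+((z*b)+(3+b)))+(((2*b)*(5+3))*(5+0)))
Step 5: at LL: (7*14) -> 98; overall: (((7*14)+((z*b)+(3+b)))+(((2*b)*(5+3))*(5+0))) -> ((98+((z*b)+(3+b)))+(((2*b)*(5+3))*(5+0)))
Step 6: at RLR: (5+3) -> 8; overall: ((98+((z*b)+(3+b)))+(((2*b)*(5+3))*(5+0))) -> ((98+((z*b)+(3+b)))+(((2*b)*8)*(5+0)))
Step 7: at RR: (5+0) -> 5; overall: ((98+((z*b)+(3+b)))+(((2*b)*8)*(5+0))) -> ((98+((z*b)+(3+b)))+(((2*b)*8)*5))
Fixed point: ((98+((z*b)+(3+b)))+(((2*b)*8)*5))

Answer: ((98+((z*b)+(3+b)))+(((2*b)*8)*5))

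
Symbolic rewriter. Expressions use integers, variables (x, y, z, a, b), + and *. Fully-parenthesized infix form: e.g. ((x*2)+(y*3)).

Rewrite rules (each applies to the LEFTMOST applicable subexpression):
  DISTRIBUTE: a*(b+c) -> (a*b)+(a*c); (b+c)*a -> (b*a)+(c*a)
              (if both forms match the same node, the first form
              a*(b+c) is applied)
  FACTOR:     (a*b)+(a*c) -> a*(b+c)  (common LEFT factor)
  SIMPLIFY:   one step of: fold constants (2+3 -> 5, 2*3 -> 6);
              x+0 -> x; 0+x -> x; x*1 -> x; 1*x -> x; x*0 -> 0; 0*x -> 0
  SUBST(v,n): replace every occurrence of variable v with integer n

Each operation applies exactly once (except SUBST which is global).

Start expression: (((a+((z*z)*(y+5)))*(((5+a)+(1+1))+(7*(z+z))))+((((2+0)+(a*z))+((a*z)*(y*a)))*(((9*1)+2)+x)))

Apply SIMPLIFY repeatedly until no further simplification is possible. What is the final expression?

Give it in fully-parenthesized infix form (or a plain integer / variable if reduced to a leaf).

Start: (((a+((z*z)*(y+5)))*(((5+a)+(1+1))+(7*(z+z))))+((((2+0)+(a*z))+((a*z)*(y*a)))*(((9*1)+2)+x)))
Step 1: at LRLR: (1+1) -> 2; overall: (((a+((z*z)*(y+5)))*(((5+a)+(1+1))+(7*(z+z))))+((((2+0)+(a*z))+((a*z)*(y*a)))*(((9*1)+2)+x))) -> (((a+((z*z)*(y+5)))*(((5+a)+2)+(7*(z+z))))+((((2+0)+(a*z))+((a*z)*(y*a)))*(((9*1)+2)+x)))
Step 2: at RLLL: (2+0) -> 2; overall: (((a+((z*z)*(y+5)))*(((5+a)+2)+(7*(z+z))))+((((2+0)+(a*z))+((a*z)*(y*a)))*(((9*1)+2)+x))) -> (((a+((z*z)*(y+5)))*(((5+a)+2)+(7*(z+z))))+(((2+(a*z))+((a*z)*(y*a)))*(((9*1)+2)+x)))
Step 3: at RRLL: (9*1) -> 9; overall: (((a+((z*z)*(y+5)))*(((5+a)+2)+(7*(z+z))))+(((2+(a*z))+((a*z)*(y*a)))*(((9*1)+2)+x))) -> (((a+((z*z)*(y+5)))*(((5+a)+2)+(7*(z+z))))+(((2+(a*z))+((a*z)*(y*a)))*((9+2)+x)))
Step 4: at RRL: (9+2) -> 11; overall: (((a+((z*z)*(y+5)))*(((5+a)+2)+(7*(z+z))))+(((2+(a*z))+((a*z)*(y*a)))*((9+2)+x))) -> (((a+((z*z)*(y+5)))*(((5+a)+2)+(7*(z+z))))+(((2+(a*z))+((a*z)*(y*a)))*(11+x)))
Fixed point: (((a+((z*z)*(y+5)))*(((5+a)+2)+(7*(z+z))))+(((2+(a*z))+((a*z)*(y*a)))*(11+x)))

Answer: (((a+((z*z)*(y+5)))*(((5+a)+2)+(7*(z+z))))+(((2+(a*z))+((a*z)*(y*a)))*(11+x)))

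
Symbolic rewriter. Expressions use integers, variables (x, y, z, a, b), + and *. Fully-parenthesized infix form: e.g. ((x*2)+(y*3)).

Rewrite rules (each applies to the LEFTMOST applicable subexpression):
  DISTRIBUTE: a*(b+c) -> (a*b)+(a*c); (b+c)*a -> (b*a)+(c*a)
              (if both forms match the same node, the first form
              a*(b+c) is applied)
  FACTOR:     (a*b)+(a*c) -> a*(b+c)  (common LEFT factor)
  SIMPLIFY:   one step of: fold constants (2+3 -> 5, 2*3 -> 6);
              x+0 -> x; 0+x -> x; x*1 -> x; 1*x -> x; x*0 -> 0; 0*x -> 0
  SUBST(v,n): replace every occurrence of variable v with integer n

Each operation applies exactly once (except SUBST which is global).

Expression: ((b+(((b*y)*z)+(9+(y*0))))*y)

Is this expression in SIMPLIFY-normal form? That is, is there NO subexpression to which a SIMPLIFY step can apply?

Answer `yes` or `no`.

Expression: ((b+(((b*y)*z)+(9+(y*0))))*y)
Scanning for simplifiable subexpressions (pre-order)...
  at root: ((b+(((b*y)*z)+(9+(y*0))))*y) (not simplifiable)
  at L: (b+(((b*y)*z)+(9+(y*0)))) (not simplifiable)
  at LR: (((b*y)*z)+(9+(y*0))) (not simplifiable)
  at LRL: ((b*y)*z) (not simplifiable)
  at LRLL: (b*y) (not simplifiable)
  at LRR: (9+(y*0)) (not simplifiable)
  at LRRR: (y*0) (SIMPLIFIABLE)
Found simplifiable subexpr at path LRRR: (y*0)
One SIMPLIFY step would give: ((b+(((b*y)*z)+(9+0)))*y)
-> NOT in normal form.

Answer: no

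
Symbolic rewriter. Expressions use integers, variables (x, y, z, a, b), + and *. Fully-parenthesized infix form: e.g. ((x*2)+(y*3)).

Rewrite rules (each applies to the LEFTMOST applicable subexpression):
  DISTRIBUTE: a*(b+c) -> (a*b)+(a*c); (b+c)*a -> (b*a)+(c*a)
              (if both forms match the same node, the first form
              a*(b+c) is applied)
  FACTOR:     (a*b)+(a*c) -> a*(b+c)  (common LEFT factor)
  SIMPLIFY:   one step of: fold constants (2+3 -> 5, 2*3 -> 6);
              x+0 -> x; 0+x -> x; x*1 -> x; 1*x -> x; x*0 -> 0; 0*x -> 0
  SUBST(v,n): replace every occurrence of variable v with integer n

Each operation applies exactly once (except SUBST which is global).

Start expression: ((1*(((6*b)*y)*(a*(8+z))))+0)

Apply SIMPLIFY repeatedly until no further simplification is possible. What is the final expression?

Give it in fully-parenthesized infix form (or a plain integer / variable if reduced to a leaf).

Answer: (((6*b)*y)*(a*(8+z)))

Derivation:
Start: ((1*(((6*b)*y)*(a*(8+z))))+0)
Step 1: at root: ((1*(((6*b)*y)*(a*(8+z))))+0) -> (1*(((6*b)*y)*(a*(8+z)))); overall: ((1*(((6*b)*y)*(a*(8+z))))+0) -> (1*(((6*b)*y)*(a*(8+z))))
Step 2: at root: (1*(((6*b)*y)*(a*(8+z)))) -> (((6*b)*y)*(a*(8+z))); overall: (1*(((6*b)*y)*(a*(8+z)))) -> (((6*b)*y)*(a*(8+z)))
Fixed point: (((6*b)*y)*(a*(8+z)))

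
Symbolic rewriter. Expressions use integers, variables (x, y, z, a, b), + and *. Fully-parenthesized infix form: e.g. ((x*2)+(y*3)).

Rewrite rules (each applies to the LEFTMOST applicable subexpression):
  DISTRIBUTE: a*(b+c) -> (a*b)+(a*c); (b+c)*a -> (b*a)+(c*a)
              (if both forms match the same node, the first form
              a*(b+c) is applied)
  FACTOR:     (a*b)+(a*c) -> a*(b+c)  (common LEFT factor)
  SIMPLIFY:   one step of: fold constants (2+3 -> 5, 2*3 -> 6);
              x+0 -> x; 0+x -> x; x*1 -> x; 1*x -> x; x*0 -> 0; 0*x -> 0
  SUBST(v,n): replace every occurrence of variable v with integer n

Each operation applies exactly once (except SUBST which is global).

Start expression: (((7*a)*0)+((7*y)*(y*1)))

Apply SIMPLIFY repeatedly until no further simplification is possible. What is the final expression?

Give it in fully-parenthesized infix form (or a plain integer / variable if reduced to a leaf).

Start: (((7*a)*0)+((7*y)*(y*1)))
Step 1: at L: ((7*a)*0) -> 0; overall: (((7*a)*0)+((7*y)*(y*1))) -> (0+((7*y)*(y*1)))
Step 2: at root: (0+((7*y)*(y*1))) -> ((7*y)*(y*1)); overall: (0+((7*y)*(y*1))) -> ((7*y)*(y*1))
Step 3: at R: (y*1) -> y; overall: ((7*y)*(y*1)) -> ((7*y)*y)
Fixed point: ((7*y)*y)

Answer: ((7*y)*y)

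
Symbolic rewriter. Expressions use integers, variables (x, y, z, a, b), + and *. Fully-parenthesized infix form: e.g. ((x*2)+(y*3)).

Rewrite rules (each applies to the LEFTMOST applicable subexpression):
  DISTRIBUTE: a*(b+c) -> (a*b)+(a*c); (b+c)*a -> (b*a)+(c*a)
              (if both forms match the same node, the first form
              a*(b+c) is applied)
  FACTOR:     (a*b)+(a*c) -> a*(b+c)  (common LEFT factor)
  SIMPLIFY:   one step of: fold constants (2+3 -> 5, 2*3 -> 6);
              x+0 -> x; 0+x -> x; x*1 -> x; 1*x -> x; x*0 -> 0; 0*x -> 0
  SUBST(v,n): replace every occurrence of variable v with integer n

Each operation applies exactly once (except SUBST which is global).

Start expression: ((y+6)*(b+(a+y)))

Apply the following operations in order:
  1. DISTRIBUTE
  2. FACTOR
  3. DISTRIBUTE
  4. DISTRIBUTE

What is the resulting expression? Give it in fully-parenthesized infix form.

Answer: (((y*b)+(6*b))+((y+6)*(a+y)))

Derivation:
Start: ((y+6)*(b+(a+y)))
Apply DISTRIBUTE at root (target: ((y+6)*(b+(a+y)))): ((y+6)*(b+(a+y))) -> (((y+6)*b)+((y+6)*(a+y)))
Apply FACTOR at root (target: (((y+6)*b)+((y+6)*(a+y)))): (((y+6)*b)+((y+6)*(a+y))) -> ((y+6)*(b+(a+y)))
Apply DISTRIBUTE at root (target: ((y+6)*(b+(a+y)))): ((y+6)*(b+(a+y))) -> (((y+6)*b)+((y+6)*(a+y)))
Apply DISTRIBUTE at L (target: ((y+6)*b)): (((y+6)*b)+((y+6)*(a+y))) -> (((y*b)+(6*b))+((y+6)*(a+y)))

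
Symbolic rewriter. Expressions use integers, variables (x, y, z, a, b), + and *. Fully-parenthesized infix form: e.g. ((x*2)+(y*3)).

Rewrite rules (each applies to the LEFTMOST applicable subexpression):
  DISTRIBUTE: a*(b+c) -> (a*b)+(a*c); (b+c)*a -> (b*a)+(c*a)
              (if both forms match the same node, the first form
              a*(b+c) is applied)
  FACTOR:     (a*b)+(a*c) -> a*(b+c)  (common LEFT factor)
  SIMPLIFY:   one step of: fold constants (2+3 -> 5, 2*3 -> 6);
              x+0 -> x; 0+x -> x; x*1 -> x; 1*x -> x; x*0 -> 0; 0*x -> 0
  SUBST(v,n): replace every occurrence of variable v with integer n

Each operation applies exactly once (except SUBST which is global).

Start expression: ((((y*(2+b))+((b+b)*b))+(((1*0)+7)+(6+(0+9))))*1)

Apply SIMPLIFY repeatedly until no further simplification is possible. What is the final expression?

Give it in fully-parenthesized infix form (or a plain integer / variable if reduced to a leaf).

Start: ((((y*(2+b))+((b+b)*b))+(((1*0)+7)+(6+(0+9))))*1)
Step 1: at root: ((((y*(2+b))+((b+b)*b))+(((1*0)+7)+(6+(0+9))))*1) -> (((y*(2+b))+((b+b)*b))+(((1*0)+7)+(6+(0+9)))); overall: ((((y*(2+b))+((b+b)*b))+(((1*0)+7)+(6+(0+9))))*1) -> (((y*(2+b))+((b+b)*b))+(((1*0)+7)+(6+(0+9))))
Step 2: at RLL: (1*0) -> 0; overall: (((y*(2+b))+((b+b)*b))+(((1*0)+7)+(6+(0+9)))) -> (((y*(2+b))+((b+b)*b))+((0+7)+(6+(0+9))))
Step 3: at RL: (0+7) -> 7; overall: (((y*(2+b))+((b+b)*b))+((0+7)+(6+(0+9)))) -> (((y*(2+b))+((b+b)*b))+(7+(6+(0+9))))
Step 4: at RRR: (0+9) -> 9; overall: (((y*(2+b))+((b+b)*b))+(7+(6+(0+9)))) -> (((y*(2+b))+((b+b)*b))+(7+(6+9)))
Step 5: at RR: (6+9) -> 15; overall: (((y*(2+b))+((b+b)*b))+(7+(6+9))) -> (((y*(2+b))+((b+b)*b))+(7+15))
Step 6: at R: (7+15) -> 22; overall: (((y*(2+b))+((b+b)*b))+(7+15)) -> (((y*(2+b))+((b+b)*b))+22)
Fixed point: (((y*(2+b))+((b+b)*b))+22)

Answer: (((y*(2+b))+((b+b)*b))+22)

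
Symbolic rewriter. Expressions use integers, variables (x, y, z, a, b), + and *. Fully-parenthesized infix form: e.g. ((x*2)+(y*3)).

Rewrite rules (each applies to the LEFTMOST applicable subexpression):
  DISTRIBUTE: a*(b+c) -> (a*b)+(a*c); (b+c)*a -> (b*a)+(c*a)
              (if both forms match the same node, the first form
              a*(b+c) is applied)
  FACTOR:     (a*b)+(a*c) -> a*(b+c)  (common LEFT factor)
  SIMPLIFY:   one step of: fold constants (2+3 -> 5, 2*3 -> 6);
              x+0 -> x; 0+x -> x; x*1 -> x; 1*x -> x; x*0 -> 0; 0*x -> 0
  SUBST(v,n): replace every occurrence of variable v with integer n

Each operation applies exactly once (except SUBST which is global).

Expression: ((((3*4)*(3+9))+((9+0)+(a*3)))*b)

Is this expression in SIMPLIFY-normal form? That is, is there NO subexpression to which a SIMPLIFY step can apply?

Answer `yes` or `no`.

Expression: ((((3*4)*(3+9))+((9+0)+(a*3)))*b)
Scanning for simplifiable subexpressions (pre-order)...
  at root: ((((3*4)*(3+9))+((9+0)+(a*3)))*b) (not simplifiable)
  at L: (((3*4)*(3+9))+((9+0)+(a*3))) (not simplifiable)
  at LL: ((3*4)*(3+9)) (not simplifiable)
  at LLL: (3*4) (SIMPLIFIABLE)
  at LLR: (3+9) (SIMPLIFIABLE)
  at LR: ((9+0)+(a*3)) (not simplifiable)
  at LRL: (9+0) (SIMPLIFIABLE)
  at LRR: (a*3) (not simplifiable)
Found simplifiable subexpr at path LLL: (3*4)
One SIMPLIFY step would give: (((12*(3+9))+((9+0)+(a*3)))*b)
-> NOT in normal form.

Answer: no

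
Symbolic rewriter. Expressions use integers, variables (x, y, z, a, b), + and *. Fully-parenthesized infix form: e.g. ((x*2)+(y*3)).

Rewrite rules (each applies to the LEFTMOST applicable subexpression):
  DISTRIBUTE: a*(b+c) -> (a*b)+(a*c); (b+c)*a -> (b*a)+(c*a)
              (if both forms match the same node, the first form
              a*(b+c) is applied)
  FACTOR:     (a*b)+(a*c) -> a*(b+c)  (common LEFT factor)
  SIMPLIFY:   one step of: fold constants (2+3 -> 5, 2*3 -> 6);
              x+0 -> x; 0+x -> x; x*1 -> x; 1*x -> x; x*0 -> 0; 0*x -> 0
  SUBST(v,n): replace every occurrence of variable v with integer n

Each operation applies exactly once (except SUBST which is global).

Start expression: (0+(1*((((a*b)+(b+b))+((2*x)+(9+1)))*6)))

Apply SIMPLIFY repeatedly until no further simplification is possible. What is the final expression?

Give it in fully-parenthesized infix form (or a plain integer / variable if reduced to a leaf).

Answer: ((((a*b)+(b+b))+((2*x)+10))*6)

Derivation:
Start: (0+(1*((((a*b)+(b+b))+((2*x)+(9+1)))*6)))
Step 1: at root: (0+(1*((((a*b)+(b+b))+((2*x)+(9+1)))*6))) -> (1*((((a*b)+(b+b))+((2*x)+(9+1)))*6)); overall: (0+(1*((((a*b)+(b+b))+((2*x)+(9+1)))*6))) -> (1*((((a*b)+(b+b))+((2*x)+(9+1)))*6))
Step 2: at root: (1*((((a*b)+(b+b))+((2*x)+(9+1)))*6)) -> ((((a*b)+(b+b))+((2*x)+(9+1)))*6); overall: (1*((((a*b)+(b+b))+((2*x)+(9+1)))*6)) -> ((((a*b)+(b+b))+((2*x)+(9+1)))*6)
Step 3: at LRR: (9+1) -> 10; overall: ((((a*b)+(b+b))+((2*x)+(9+1)))*6) -> ((((a*b)+(b+b))+((2*x)+10))*6)
Fixed point: ((((a*b)+(b+b))+((2*x)+10))*6)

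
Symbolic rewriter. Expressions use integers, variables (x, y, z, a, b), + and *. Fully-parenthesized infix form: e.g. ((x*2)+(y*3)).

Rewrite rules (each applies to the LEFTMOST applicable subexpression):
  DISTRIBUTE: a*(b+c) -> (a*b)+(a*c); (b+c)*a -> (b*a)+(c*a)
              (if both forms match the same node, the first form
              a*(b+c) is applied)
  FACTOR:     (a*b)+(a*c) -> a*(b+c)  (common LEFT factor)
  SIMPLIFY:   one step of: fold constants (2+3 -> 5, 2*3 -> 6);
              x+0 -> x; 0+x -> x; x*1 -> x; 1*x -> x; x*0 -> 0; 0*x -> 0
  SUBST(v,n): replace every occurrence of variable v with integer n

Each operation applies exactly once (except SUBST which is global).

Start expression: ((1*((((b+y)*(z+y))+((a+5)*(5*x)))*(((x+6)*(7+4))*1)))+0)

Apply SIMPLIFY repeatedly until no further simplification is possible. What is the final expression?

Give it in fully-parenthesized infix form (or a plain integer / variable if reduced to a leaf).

Answer: ((((b+y)*(z+y))+((a+5)*(5*x)))*((x+6)*11))

Derivation:
Start: ((1*((((b+y)*(z+y))+((a+5)*(5*x)))*(((x+6)*(7+4))*1)))+0)
Step 1: at root: ((1*((((b+y)*(z+y))+((a+5)*(5*x)))*(((x+6)*(7+4))*1)))+0) -> (1*((((b+y)*(z+y))+((a+5)*(5*x)))*(((x+6)*(7+4))*1))); overall: ((1*((((b+y)*(z+y))+((a+5)*(5*x)))*(((x+6)*(7+4))*1)))+0) -> (1*((((b+y)*(z+y))+((a+5)*(5*x)))*(((x+6)*(7+4))*1)))
Step 2: at root: (1*((((b+y)*(z+y))+((a+5)*(5*x)))*(((x+6)*(7+4))*1))) -> ((((b+y)*(z+y))+((a+5)*(5*x)))*(((x+6)*(7+4))*1)); overall: (1*((((b+y)*(z+y))+((a+5)*(5*x)))*(((x+6)*(7+4))*1))) -> ((((b+y)*(z+y))+((a+5)*(5*x)))*(((x+6)*(7+4))*1))
Step 3: at R: (((x+6)*(7+4))*1) -> ((x+6)*(7+4)); overall: ((((b+y)*(z+y))+((a+5)*(5*x)))*(((x+6)*(7+4))*1)) -> ((((b+y)*(z+y))+((a+5)*(5*x)))*((x+6)*(7+4)))
Step 4: at RR: (7+4) -> 11; overall: ((((b+y)*(z+y))+((a+5)*(5*x)))*((x+6)*(7+4))) -> ((((b+y)*(z+y))+((a+5)*(5*x)))*((x+6)*11))
Fixed point: ((((b+y)*(z+y))+((a+5)*(5*x)))*((x+6)*11))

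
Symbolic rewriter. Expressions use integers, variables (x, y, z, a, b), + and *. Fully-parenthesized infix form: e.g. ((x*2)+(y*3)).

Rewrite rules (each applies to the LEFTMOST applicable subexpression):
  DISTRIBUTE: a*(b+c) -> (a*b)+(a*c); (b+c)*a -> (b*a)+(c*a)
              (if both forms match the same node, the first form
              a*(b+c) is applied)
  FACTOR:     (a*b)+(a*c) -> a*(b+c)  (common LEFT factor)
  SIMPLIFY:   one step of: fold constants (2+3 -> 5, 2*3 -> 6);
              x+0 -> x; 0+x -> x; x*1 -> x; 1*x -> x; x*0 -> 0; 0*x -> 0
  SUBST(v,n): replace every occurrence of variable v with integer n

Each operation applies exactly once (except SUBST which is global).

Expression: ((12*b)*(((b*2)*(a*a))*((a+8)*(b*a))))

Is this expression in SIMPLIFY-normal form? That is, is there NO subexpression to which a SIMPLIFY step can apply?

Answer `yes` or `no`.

Answer: yes

Derivation:
Expression: ((12*b)*(((b*2)*(a*a))*((a+8)*(b*a))))
Scanning for simplifiable subexpressions (pre-order)...
  at root: ((12*b)*(((b*2)*(a*a))*((a+8)*(b*a)))) (not simplifiable)
  at L: (12*b) (not simplifiable)
  at R: (((b*2)*(a*a))*((a+8)*(b*a))) (not simplifiable)
  at RL: ((b*2)*(a*a)) (not simplifiable)
  at RLL: (b*2) (not simplifiable)
  at RLR: (a*a) (not simplifiable)
  at RR: ((a+8)*(b*a)) (not simplifiable)
  at RRL: (a+8) (not simplifiable)
  at RRR: (b*a) (not simplifiable)
Result: no simplifiable subexpression found -> normal form.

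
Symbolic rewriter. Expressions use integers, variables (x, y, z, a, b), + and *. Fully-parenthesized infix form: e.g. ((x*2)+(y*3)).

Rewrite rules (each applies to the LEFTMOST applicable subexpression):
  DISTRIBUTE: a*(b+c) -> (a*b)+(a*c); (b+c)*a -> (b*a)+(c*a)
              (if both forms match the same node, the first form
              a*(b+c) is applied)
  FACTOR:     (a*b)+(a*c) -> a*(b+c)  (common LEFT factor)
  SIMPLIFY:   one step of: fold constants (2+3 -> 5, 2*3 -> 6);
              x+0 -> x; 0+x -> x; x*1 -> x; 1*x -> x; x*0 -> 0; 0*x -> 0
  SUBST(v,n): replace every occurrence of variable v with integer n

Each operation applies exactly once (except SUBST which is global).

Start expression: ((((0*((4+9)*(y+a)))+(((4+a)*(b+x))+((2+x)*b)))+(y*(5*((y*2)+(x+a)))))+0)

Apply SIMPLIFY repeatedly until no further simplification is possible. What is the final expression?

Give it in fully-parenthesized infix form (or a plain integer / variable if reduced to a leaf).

Start: ((((0*((4+9)*(y+a)))+(((4+a)*(b+x))+((2+x)*b)))+(y*(5*((y*2)+(x+a)))))+0)
Step 1: at root: ((((0*((4+9)*(y+a)))+(((4+a)*(b+x))+((2+x)*b)))+(y*(5*((y*2)+(x+a)))))+0) -> (((0*((4+9)*(y+a)))+(((4+a)*(b+x))+((2+x)*b)))+(y*(5*((y*2)+(x+a))))); overall: ((((0*((4+9)*(y+a)))+(((4+a)*(b+x))+((2+x)*b)))+(y*(5*((y*2)+(x+a)))))+0) -> (((0*((4+9)*(y+a)))+(((4+a)*(b+x))+((2+x)*b)))+(y*(5*((y*2)+(x+a)))))
Step 2: at LL: (0*((4+9)*(y+a))) -> 0; overall: (((0*((4+9)*(y+a)))+(((4+a)*(b+x))+((2+x)*b)))+(y*(5*((y*2)+(x+a))))) -> ((0+(((4+a)*(b+x))+((2+x)*b)))+(y*(5*((y*2)+(x+a)))))
Step 3: at L: (0+(((4+a)*(b+x))+((2+x)*b))) -> (((4+a)*(b+x))+((2+x)*b)); overall: ((0+(((4+a)*(b+x))+((2+x)*b)))+(y*(5*((y*2)+(x+a))))) -> ((((4+a)*(b+x))+((2+x)*b))+(y*(5*((y*2)+(x+a)))))
Fixed point: ((((4+a)*(b+x))+((2+x)*b))+(y*(5*((y*2)+(x+a)))))

Answer: ((((4+a)*(b+x))+((2+x)*b))+(y*(5*((y*2)+(x+a)))))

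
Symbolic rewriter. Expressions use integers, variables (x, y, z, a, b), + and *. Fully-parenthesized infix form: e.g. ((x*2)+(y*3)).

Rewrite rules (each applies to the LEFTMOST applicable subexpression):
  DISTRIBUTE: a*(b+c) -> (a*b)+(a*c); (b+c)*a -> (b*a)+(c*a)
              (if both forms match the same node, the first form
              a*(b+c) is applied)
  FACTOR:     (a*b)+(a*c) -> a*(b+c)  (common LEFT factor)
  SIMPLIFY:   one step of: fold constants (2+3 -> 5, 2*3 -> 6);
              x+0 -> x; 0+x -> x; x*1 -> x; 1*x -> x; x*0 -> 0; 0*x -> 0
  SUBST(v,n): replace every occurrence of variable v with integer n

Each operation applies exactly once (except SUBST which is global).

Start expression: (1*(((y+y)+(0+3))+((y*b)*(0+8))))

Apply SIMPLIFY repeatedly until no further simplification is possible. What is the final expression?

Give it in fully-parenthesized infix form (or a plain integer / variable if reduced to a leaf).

Answer: (((y+y)+3)+((y*b)*8))

Derivation:
Start: (1*(((y+y)+(0+3))+((y*b)*(0+8))))
Step 1: at root: (1*(((y+y)+(0+3))+((y*b)*(0+8)))) -> (((y+y)+(0+3))+((y*b)*(0+8))); overall: (1*(((y+y)+(0+3))+((y*b)*(0+8)))) -> (((y+y)+(0+3))+((y*b)*(0+8)))
Step 2: at LR: (0+3) -> 3; overall: (((y+y)+(0+3))+((y*b)*(0+8))) -> (((y+y)+3)+((y*b)*(0+8)))
Step 3: at RR: (0+8) -> 8; overall: (((y+y)+3)+((y*b)*(0+8))) -> (((y+y)+3)+((y*b)*8))
Fixed point: (((y+y)+3)+((y*b)*8))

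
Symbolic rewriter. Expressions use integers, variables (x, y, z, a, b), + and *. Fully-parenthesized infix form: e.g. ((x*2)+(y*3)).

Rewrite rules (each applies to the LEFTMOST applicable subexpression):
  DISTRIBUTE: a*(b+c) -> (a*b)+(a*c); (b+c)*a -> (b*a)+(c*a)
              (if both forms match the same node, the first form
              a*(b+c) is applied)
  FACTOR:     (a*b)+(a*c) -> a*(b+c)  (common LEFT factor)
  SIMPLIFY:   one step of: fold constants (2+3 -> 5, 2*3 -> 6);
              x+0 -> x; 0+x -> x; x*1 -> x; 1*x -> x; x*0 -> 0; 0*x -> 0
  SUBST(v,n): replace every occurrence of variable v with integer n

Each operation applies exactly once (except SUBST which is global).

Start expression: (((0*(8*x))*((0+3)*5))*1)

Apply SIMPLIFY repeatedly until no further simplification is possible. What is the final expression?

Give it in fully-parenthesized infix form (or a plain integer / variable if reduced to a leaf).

Answer: 0

Derivation:
Start: (((0*(8*x))*((0+3)*5))*1)
Step 1: at root: (((0*(8*x))*((0+3)*5))*1) -> ((0*(8*x))*((0+3)*5)); overall: (((0*(8*x))*((0+3)*5))*1) -> ((0*(8*x))*((0+3)*5))
Step 2: at L: (0*(8*x)) -> 0; overall: ((0*(8*x))*((0+3)*5)) -> (0*((0+3)*5))
Step 3: at root: (0*((0+3)*5)) -> 0; overall: (0*((0+3)*5)) -> 0
Fixed point: 0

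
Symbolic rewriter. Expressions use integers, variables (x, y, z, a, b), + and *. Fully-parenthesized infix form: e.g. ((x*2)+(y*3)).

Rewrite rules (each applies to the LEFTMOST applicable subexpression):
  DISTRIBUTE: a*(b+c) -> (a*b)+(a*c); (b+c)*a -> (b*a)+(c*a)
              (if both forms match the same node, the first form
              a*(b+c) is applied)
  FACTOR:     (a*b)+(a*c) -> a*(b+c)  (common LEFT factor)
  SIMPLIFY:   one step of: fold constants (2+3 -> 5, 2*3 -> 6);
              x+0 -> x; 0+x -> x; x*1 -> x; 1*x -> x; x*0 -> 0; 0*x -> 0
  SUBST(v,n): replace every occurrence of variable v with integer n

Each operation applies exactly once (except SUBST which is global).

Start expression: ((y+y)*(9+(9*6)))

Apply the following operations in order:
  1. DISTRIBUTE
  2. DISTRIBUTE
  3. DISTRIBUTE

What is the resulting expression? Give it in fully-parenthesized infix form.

Start: ((y+y)*(9+(9*6)))
Apply DISTRIBUTE at root (target: ((y+y)*(9+(9*6)))): ((y+y)*(9+(9*6))) -> (((y+y)*9)+((y+y)*(9*6)))
Apply DISTRIBUTE at L (target: ((y+y)*9)): (((y+y)*9)+((y+y)*(9*6))) -> (((y*9)+(y*9))+((y+y)*(9*6)))
Apply DISTRIBUTE at R (target: ((y+y)*(9*6))): (((y*9)+(y*9))+((y+y)*(9*6))) -> (((y*9)+(y*9))+((y*(9*6))+(y*(9*6))))

Answer: (((y*9)+(y*9))+((y*(9*6))+(y*(9*6))))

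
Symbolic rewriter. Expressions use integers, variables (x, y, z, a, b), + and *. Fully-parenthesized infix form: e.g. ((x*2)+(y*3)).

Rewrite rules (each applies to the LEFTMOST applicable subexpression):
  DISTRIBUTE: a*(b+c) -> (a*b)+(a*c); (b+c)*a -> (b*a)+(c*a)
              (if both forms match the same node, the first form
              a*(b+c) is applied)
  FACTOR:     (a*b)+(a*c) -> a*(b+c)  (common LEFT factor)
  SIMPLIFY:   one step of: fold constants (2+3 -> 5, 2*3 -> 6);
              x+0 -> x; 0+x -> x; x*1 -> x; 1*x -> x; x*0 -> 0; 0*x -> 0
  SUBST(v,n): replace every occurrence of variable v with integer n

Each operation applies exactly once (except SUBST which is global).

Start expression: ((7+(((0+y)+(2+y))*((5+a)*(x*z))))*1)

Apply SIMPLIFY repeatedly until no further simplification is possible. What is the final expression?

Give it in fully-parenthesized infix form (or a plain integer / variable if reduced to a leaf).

Answer: (7+((y+(2+y))*((5+a)*(x*z))))

Derivation:
Start: ((7+(((0+y)+(2+y))*((5+a)*(x*z))))*1)
Step 1: at root: ((7+(((0+y)+(2+y))*((5+a)*(x*z))))*1) -> (7+(((0+y)+(2+y))*((5+a)*(x*z)))); overall: ((7+(((0+y)+(2+y))*((5+a)*(x*z))))*1) -> (7+(((0+y)+(2+y))*((5+a)*(x*z))))
Step 2: at RLL: (0+y) -> y; overall: (7+(((0+y)+(2+y))*((5+a)*(x*z)))) -> (7+((y+(2+y))*((5+a)*(x*z))))
Fixed point: (7+((y+(2+y))*((5+a)*(x*z))))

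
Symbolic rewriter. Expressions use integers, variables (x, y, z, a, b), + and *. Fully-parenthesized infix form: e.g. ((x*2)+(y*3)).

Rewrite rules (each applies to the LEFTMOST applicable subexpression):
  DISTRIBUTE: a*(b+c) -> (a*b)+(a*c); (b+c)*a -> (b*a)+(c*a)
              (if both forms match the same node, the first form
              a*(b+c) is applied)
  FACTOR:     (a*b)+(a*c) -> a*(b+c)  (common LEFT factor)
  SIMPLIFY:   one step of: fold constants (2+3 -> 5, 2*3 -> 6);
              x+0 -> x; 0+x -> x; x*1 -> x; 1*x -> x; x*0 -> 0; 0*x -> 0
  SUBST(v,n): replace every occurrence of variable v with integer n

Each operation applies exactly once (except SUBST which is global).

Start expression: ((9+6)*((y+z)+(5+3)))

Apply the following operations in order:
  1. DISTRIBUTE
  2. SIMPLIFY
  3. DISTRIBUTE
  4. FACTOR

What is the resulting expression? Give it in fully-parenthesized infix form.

Start: ((9+6)*((y+z)+(5+3)))
Apply DISTRIBUTE at root (target: ((9+6)*((y+z)+(5+3)))): ((9+6)*((y+z)+(5+3))) -> (((9+6)*(y+z))+((9+6)*(5+3)))
Apply SIMPLIFY at LL (target: (9+6)): (((9+6)*(y+z))+((9+6)*(5+3))) -> ((15*(y+z))+((9+6)*(5+3)))
Apply DISTRIBUTE at L (target: (15*(y+z))): ((15*(y+z))+((9+6)*(5+3))) -> (((15*y)+(15*z))+((9+6)*(5+3)))
Apply FACTOR at L (target: ((15*y)+(15*z))): (((15*y)+(15*z))+((9+6)*(5+3))) -> ((15*(y+z))+((9+6)*(5+3)))

Answer: ((15*(y+z))+((9+6)*(5+3)))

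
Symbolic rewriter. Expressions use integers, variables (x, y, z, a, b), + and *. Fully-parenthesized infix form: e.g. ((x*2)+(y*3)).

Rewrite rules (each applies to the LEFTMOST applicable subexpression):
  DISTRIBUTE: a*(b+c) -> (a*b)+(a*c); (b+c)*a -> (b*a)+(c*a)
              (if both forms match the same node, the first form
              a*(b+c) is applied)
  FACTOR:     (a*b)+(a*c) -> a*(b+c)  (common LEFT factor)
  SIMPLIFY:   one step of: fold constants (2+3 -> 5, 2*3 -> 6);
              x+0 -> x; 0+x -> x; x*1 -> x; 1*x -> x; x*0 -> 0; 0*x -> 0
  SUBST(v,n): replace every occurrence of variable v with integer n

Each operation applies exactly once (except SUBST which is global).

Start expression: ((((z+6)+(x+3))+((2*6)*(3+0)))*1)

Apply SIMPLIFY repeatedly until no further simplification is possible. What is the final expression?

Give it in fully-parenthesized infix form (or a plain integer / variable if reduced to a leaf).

Start: ((((z+6)+(x+3))+((2*6)*(3+0)))*1)
Step 1: at root: ((((z+6)+(x+3))+((2*6)*(3+0)))*1) -> (((z+6)+(x+3))+((2*6)*(3+0))); overall: ((((z+6)+(x+3))+((2*6)*(3+0)))*1) -> (((z+6)+(x+3))+((2*6)*(3+0)))
Step 2: at RL: (2*6) -> 12; overall: (((z+6)+(x+3))+((2*6)*(3+0))) -> (((z+6)+(x+3))+(12*(3+0)))
Step 3: at RR: (3+0) -> 3; overall: (((z+6)+(x+3))+(12*(3+0))) -> (((z+6)+(x+3))+(12*3))
Step 4: at R: (12*3) -> 36; overall: (((z+6)+(x+3))+(12*3)) -> (((z+6)+(x+3))+36)
Fixed point: (((z+6)+(x+3))+36)

Answer: (((z+6)+(x+3))+36)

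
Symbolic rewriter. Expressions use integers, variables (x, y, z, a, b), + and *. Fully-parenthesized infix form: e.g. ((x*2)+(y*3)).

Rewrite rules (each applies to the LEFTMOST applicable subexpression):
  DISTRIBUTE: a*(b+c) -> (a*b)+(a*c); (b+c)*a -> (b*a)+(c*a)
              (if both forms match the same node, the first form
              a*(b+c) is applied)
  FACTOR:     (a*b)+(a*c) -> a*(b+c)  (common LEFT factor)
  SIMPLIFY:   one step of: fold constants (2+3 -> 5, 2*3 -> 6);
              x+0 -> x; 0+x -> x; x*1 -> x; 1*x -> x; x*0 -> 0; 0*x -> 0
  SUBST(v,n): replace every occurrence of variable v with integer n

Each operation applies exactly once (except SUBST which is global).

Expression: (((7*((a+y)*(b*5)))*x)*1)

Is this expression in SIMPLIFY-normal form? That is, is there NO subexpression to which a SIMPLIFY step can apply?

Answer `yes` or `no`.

Answer: no

Derivation:
Expression: (((7*((a+y)*(b*5)))*x)*1)
Scanning for simplifiable subexpressions (pre-order)...
  at root: (((7*((a+y)*(b*5)))*x)*1) (SIMPLIFIABLE)
  at L: ((7*((a+y)*(b*5)))*x) (not simplifiable)
  at LL: (7*((a+y)*(b*5))) (not simplifiable)
  at LLR: ((a+y)*(b*5)) (not simplifiable)
  at LLRL: (a+y) (not simplifiable)
  at LLRR: (b*5) (not simplifiable)
Found simplifiable subexpr at path root: (((7*((a+y)*(b*5)))*x)*1)
One SIMPLIFY step would give: ((7*((a+y)*(b*5)))*x)
-> NOT in normal form.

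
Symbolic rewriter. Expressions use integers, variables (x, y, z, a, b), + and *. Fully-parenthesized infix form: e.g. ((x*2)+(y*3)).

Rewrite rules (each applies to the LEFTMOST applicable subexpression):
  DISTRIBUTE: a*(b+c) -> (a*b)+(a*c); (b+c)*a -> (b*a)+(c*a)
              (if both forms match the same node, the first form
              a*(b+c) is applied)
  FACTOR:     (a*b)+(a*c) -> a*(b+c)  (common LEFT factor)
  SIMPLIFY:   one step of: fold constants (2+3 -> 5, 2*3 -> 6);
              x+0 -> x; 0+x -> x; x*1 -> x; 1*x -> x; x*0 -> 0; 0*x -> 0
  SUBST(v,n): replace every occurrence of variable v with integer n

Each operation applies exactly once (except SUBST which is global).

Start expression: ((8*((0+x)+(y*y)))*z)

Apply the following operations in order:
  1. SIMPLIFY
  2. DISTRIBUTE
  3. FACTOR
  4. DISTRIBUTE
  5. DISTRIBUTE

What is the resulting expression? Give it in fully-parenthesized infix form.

Start: ((8*((0+x)+(y*y)))*z)
Apply SIMPLIFY at LRL (target: (0+x)): ((8*((0+x)+(y*y)))*z) -> ((8*(x+(y*y)))*z)
Apply DISTRIBUTE at L (target: (8*(x+(y*y)))): ((8*(x+(y*y)))*z) -> (((8*x)+(8*(y*y)))*z)
Apply FACTOR at L (target: ((8*x)+(8*(y*y)))): (((8*x)+(8*(y*y)))*z) -> ((8*(x+(y*y)))*z)
Apply DISTRIBUTE at L (target: (8*(x+(y*y)))): ((8*(x+(y*y)))*z) -> (((8*x)+(8*(y*y)))*z)
Apply DISTRIBUTE at root (target: (((8*x)+(8*(y*y)))*z)): (((8*x)+(8*(y*y)))*z) -> (((8*x)*z)+((8*(y*y))*z))

Answer: (((8*x)*z)+((8*(y*y))*z))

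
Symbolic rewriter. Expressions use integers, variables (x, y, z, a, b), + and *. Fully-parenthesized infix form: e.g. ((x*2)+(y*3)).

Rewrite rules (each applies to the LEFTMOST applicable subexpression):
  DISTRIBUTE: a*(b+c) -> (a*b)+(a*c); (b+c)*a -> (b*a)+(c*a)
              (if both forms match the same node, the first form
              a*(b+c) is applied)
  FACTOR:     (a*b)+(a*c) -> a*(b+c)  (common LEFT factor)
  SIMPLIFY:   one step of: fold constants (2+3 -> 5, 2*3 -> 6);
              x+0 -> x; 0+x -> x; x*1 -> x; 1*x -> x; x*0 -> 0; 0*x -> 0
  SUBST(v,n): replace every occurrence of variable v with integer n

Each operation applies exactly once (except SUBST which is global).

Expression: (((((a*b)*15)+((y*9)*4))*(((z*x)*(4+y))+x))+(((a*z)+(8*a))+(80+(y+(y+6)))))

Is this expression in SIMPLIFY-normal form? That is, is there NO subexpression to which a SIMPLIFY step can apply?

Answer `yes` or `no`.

Expression: (((((a*b)*15)+((y*9)*4))*(((z*x)*(4+y))+x))+(((a*z)+(8*a))+(80+(y+(y+6)))))
Scanning for simplifiable subexpressions (pre-order)...
  at root: (((((a*b)*15)+((y*9)*4))*(((z*x)*(4+y))+x))+(((a*z)+(8*a))+(80+(y+(y+6))))) (not simplifiable)
  at L: ((((a*b)*15)+((y*9)*4))*(((z*x)*(4+y))+x)) (not simplifiable)
  at LL: (((a*b)*15)+((y*9)*4)) (not simplifiable)
  at LLL: ((a*b)*15) (not simplifiable)
  at LLLL: (a*b) (not simplifiable)
  at LLR: ((y*9)*4) (not simplifiable)
  at LLRL: (y*9) (not simplifiable)
  at LR: (((z*x)*(4+y))+x) (not simplifiable)
  at LRL: ((z*x)*(4+y)) (not simplifiable)
  at LRLL: (z*x) (not simplifiable)
  at LRLR: (4+y) (not simplifiable)
  at R: (((a*z)+(8*a))+(80+(y+(y+6)))) (not simplifiable)
  at RL: ((a*z)+(8*a)) (not simplifiable)
  at RLL: (a*z) (not simplifiable)
  at RLR: (8*a) (not simplifiable)
  at RR: (80+(y+(y+6))) (not simplifiable)
  at RRR: (y+(y+6)) (not simplifiable)
  at RRRR: (y+6) (not simplifiable)
Result: no simplifiable subexpression found -> normal form.

Answer: yes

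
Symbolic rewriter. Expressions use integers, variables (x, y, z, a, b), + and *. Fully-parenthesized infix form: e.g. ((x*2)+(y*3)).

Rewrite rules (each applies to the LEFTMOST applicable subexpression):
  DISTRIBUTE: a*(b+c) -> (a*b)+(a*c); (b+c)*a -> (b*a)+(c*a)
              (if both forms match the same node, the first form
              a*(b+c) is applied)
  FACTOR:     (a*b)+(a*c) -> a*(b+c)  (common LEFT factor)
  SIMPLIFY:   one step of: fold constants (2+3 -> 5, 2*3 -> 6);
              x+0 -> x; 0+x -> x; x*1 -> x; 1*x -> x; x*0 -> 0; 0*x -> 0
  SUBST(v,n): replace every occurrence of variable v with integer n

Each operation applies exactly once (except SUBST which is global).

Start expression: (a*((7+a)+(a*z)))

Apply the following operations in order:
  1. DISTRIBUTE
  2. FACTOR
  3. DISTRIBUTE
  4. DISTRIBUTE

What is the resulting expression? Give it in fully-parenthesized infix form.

Answer: (((a*7)+(a*a))+(a*(a*z)))

Derivation:
Start: (a*((7+a)+(a*z)))
Apply DISTRIBUTE at root (target: (a*((7+a)+(a*z)))): (a*((7+a)+(a*z))) -> ((a*(7+a))+(a*(a*z)))
Apply FACTOR at root (target: ((a*(7+a))+(a*(a*z)))): ((a*(7+a))+(a*(a*z))) -> (a*((7+a)+(a*z)))
Apply DISTRIBUTE at root (target: (a*((7+a)+(a*z)))): (a*((7+a)+(a*z))) -> ((a*(7+a))+(a*(a*z)))
Apply DISTRIBUTE at L (target: (a*(7+a))): ((a*(7+a))+(a*(a*z))) -> (((a*7)+(a*a))+(a*(a*z)))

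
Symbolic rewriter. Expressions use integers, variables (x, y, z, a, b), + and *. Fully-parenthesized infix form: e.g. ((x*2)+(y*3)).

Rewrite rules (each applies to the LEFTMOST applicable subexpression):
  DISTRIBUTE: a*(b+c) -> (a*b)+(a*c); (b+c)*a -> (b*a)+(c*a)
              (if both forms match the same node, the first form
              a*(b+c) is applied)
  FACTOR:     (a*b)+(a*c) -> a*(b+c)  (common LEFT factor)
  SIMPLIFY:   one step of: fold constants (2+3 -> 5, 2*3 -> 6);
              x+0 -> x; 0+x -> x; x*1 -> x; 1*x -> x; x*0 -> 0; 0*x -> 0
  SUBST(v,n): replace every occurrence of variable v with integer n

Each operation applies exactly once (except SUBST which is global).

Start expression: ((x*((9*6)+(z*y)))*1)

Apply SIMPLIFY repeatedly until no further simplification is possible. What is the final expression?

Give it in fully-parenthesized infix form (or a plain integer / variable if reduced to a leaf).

Start: ((x*((9*6)+(z*y)))*1)
Step 1: at root: ((x*((9*6)+(z*y)))*1) -> (x*((9*6)+(z*y))); overall: ((x*((9*6)+(z*y)))*1) -> (x*((9*6)+(z*y)))
Step 2: at RL: (9*6) -> 54; overall: (x*((9*6)+(z*y))) -> (x*(54+(z*y)))
Fixed point: (x*(54+(z*y)))

Answer: (x*(54+(z*y)))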